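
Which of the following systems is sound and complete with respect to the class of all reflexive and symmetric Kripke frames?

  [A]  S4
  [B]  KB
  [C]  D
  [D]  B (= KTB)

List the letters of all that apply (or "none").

(A) S4 is determined by the class of reflexive and transitive frames.
(B) KB is determined by the class of symmetric frames.
(C) D is determined by the class of serial frames.
(D) B (= KTB) is determined by exactly this class.

D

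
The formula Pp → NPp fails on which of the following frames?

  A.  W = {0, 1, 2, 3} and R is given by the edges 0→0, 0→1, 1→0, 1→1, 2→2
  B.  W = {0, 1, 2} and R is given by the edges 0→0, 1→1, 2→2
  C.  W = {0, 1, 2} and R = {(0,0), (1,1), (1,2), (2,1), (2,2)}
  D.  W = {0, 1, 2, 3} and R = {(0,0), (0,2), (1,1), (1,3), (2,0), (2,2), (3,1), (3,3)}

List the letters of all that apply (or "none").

The schema Pp → NPp is axiom 5; it is valid on a frame iff R is euclidean.
(A) R is euclidean (any two R-successors of the same world are R-related), so the schema is valid here.
(B) R is euclidean (any two R-successors of the same world are R-related), so the schema is valid here.
(C) R is euclidean (any two R-successors of the same world are R-related), so the schema is valid here.
(D) R is euclidean (any two R-successors of the same world are R-related), so the schema is valid here.

none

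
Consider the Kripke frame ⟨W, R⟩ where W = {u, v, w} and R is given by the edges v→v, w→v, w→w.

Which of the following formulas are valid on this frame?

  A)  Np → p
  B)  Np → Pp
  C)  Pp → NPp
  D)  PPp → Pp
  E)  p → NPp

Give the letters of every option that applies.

D

R is not reflexive: not u R u.
R is not symmetric: w R v but not v R w.
R is transitive: R is closed under composition.
R is not euclidean: w R v and w R w but not v R w.
R is not serial: u has no R-successor.
(A) Np → p is axiom T, which corresponds to reflexivity. R is not reflexive — not valid.
(B) Np → Pp is axiom D; it is valid on a frame exactly when R is serial. R is not serial, so not valid.
(C) Pp → NPp is axiom 5; it is valid on a frame exactly when R is euclidean. R is not euclidean, so not valid.
(D) PPp → Pp (the dual of axiom 4) characterises the transitive frames. R is transitive — valid.
(E) p → NPp is axiom B; it is valid on a frame exactly when R is symmetric. R is not symmetric, so not valid.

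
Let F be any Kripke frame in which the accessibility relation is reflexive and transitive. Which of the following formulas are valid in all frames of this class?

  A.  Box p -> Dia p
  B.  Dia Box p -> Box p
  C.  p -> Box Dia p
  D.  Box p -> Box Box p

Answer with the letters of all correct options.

Reflexive relations are serial.
(A) Box p -> Dia p is axiom D; it is valid on a frame exactly when R is serial. Every such R is serial, so valid.
(B) the dual of axiom 5: valid iff R is euclidean. Such an R need not be euclidean — not valid.
(C) p -> Box Dia p (axiom B) characterises the symmetric frames. Such an R need not be symmetric — not valid.
(D) axiom 4: valid iff R is transitive. Every such R is transitive — valid.

A, D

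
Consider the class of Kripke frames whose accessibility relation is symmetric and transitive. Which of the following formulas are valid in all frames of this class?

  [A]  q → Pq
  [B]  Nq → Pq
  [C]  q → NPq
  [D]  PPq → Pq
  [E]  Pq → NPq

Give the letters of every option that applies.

A symmetric transitive relation is euclidean (uRv and uRw give vRu by symmetry, then vRw by transitivity).
(A) the dual of axiom T: valid iff R is reflexive. Such an R need not be reflexive — not valid.
(B) Nq → Pq is axiom D; it is valid on a frame exactly when R is serial. Such an R need not be serial, so not valid.
(C) axiom B: valid iff R is symmetric. Every such R is symmetric — valid.
(D) PPq → Pq is the dual of axiom 4, which corresponds to transitivity. Every such R is transitive — valid.
(E) Pq → NPq is axiom 5; it is valid on a frame exactly when R is euclidean. Every such R is euclidean, so valid.

C, D, E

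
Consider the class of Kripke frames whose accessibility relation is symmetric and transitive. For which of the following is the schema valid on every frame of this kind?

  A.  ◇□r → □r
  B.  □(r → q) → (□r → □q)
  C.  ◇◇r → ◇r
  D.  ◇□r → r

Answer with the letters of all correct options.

A symmetric transitive relation is euclidean (uRv and uRw give vRu by symmetry, then vRw by transitivity).
(A) the dual of axiom 5: valid iff R is euclidean. Every such R is euclidean — valid.
(B) □(r → q) → (□r → □q) is axiom K, valid on every Kripke frame — valid.
(C) the dual of axiom 4: valid iff R is transitive. Every such R is transitive — valid.
(D) ◇□r → r (the dual of axiom B) characterises the symmetric frames. Every such R is symmetric — valid.

A, B, C, D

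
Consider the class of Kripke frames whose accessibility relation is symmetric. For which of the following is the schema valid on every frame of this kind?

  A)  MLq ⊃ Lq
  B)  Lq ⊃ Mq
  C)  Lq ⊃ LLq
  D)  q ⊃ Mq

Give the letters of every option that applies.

(A) MLq ⊃ Lq (the dual of axiom 5) characterises the euclidean frames. Such an R need not be euclidean — not valid.
(B) Lq ⊃ Mq is axiom D, which corresponds to seriality. Such an R need not be serial — not valid.
(C) Lq ⊃ LLq (axiom 4) characterises the transitive frames. Such an R need not be transitive — not valid.
(D) q ⊃ Mq is the dual of axiom T, which corresponds to reflexivity. Such an R need not be reflexive — not valid.

none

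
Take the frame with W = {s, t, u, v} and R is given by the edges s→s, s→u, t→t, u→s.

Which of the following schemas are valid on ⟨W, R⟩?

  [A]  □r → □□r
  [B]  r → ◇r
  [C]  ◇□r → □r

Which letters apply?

none

R is not reflexive: not u R u.
R is not transitive: u R s and s R u but not u R u.
R is not euclidean: s R u and s R u but not u R u.
(A) axiom 4: valid iff R is transitive. R is not transitive — not valid.
(B) r → ◇r is the dual of axiom T, which corresponds to reflexivity. R is not reflexive — not valid.
(C) ◇□r → □r is the dual of axiom 5, which corresponds to the euclidean property. R is not euclidean — not valid.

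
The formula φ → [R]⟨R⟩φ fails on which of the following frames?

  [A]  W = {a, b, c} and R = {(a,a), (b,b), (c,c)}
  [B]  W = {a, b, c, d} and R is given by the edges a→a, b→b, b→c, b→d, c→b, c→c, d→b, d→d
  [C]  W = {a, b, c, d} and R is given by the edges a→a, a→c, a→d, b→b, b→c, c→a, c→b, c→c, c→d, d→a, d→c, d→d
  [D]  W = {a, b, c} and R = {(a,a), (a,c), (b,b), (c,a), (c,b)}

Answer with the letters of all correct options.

The schema φ → [R]⟨R⟩φ is axiom B; it is valid on a frame iff R is symmetric.
(A) R is symmetric (every R-edge is matched by its reverse), so the schema is valid here.
(B) R is symmetric (every R-edge is matched by its reverse), so the schema is valid here.
(C) R is symmetric (every R-edge is matched by its reverse), so the schema is valid here.
(D) R is not symmetric (c R b but not b R c), so the schema fails here.

D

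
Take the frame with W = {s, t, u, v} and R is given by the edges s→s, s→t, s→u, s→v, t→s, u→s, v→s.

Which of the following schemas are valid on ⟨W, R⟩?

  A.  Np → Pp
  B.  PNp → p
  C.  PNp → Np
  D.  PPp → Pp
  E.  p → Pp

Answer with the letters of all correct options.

A, B

R is not reflexive: not t R t.
R is symmetric: every R-edge is matched by its reverse.
R is not transitive: t R s and s R t but not t R t.
R is not euclidean: s R t and s R u but not t R u.
R is serial: every world has an R-successor.
(A) Np → Pp (axiom D) characterises the serial frames. R is serial — valid.
(B) PNp → p is the dual of axiom B; it is valid on a frame exactly when R is symmetric. R is symmetric, so valid.
(C) PNp → Np is the dual of axiom 5; it is valid on a frame exactly when R is euclidean. R is not euclidean, so not valid.
(D) PPp → Pp is the dual of axiom 4, which corresponds to transitivity. R is not transitive — not valid.
(E) p → Pp (the dual of axiom T) characterises the reflexive frames. R is not reflexive — not valid.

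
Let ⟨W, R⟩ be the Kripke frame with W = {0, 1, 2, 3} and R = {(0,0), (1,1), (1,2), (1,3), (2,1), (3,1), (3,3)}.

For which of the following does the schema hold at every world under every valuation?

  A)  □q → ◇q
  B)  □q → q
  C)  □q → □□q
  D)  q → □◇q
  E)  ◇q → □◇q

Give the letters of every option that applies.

R is not reflexive: not 2 R 2.
R is symmetric: every R-edge is matched by its reverse.
R is not transitive: 2 R 1 and 1 R 2 but not 2 R 2.
R is not euclidean: 1 R 2 and 1 R 3 but not 2 R 3.
R is serial: every world has an R-successor.
(A) □q → ◇q is axiom D, which corresponds to seriality. R is serial — valid.
(B) □q → q is axiom T, which corresponds to reflexivity. R is not reflexive — not valid.
(C) □q → □□q is axiom 4; it is valid on a frame exactly when R is transitive. R is not transitive, so not valid.
(D) axiom B: valid iff R is symmetric. R is symmetric — valid.
(E) ◇q → □◇q is axiom 5; it is valid on a frame exactly when R is euclidean. R is not euclidean, so not valid.

A, D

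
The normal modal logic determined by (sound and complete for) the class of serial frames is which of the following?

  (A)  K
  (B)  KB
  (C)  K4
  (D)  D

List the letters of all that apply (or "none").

(A) K is determined by the class of arbitrary frames.
(B) KB is determined by the class of symmetric frames.
(C) K4 is determined by the class of transitive frames.
(D) D is determined by exactly this class.

D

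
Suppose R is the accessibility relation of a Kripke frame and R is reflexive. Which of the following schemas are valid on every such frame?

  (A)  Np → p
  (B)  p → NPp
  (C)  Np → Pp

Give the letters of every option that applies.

A reflexive relation is serial.
(A) Np → p (axiom T) characterises the reflexive frames. Every such R is reflexive — valid.
(B) p → NPp (axiom B) characterises the symmetric frames. Such an R need not be symmetric — not valid.
(C) Np → Pp is axiom D, which corresponds to seriality. Every such R is serial — valid.

A, C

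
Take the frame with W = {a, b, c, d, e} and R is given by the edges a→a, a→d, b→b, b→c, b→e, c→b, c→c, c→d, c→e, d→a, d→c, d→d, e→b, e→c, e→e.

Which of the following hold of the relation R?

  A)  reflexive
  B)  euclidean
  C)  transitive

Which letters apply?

A

(A) reflexive: each world relates to itself.
(B) not euclidean: c R b and c R d but not b R d.
(C) not transitive: a R d and d R c but not a R c.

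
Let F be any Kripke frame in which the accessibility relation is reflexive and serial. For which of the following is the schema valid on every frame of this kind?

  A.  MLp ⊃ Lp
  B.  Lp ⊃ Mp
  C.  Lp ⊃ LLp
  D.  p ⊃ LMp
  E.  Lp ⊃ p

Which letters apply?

(A) MLp ⊃ Lp is the dual of axiom 5; it is valid on a frame exactly when R is euclidean. Such an R need not be euclidean, so not valid.
(B) axiom D: valid iff R is serial. Every such R is serial — valid.
(C) axiom 4: valid iff R is transitive. Such an R need not be transitive — not valid.
(D) p ⊃ LMp is axiom B; it is valid on a frame exactly when R is symmetric. Such an R need not be symmetric, so not valid.
(E) Lp ⊃ p is axiom T, which corresponds to reflexivity. Every such R is reflexive — valid.

B, E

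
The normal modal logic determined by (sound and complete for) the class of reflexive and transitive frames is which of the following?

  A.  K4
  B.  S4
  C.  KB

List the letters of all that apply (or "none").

B

(A) K4 is determined by the class of transitive frames.
(B) S4 is determined by exactly this class.
(C) KB is determined by the class of symmetric frames.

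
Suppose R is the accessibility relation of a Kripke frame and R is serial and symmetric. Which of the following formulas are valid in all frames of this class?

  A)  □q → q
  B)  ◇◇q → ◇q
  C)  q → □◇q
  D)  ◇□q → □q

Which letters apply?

C

(A) □q → q is axiom T, which corresponds to reflexivity. Such an R need not be reflexive — not valid.
(B) ◇◇q → ◇q is the dual of axiom 4, which corresponds to transitivity. Such an R need not be transitive — not valid.
(C) axiom B: valid iff R is symmetric. Every such R is symmetric — valid.
(D) ◇□q → □q (the dual of axiom 5) characterises the euclidean frames. Such an R need not be euclidean — not valid.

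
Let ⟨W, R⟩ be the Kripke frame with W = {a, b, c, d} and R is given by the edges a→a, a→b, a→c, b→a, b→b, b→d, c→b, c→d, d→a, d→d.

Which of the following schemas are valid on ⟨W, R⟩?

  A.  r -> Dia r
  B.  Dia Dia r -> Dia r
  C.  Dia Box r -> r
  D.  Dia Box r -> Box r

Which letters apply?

none

R is not reflexive: not c R c.
R is not symmetric: a R c but not c R a.
R is not transitive: a R b and b R d but not a R d.
R is not euclidean: a R b and a R c but not b R c.
(A) r -> Dia r is the dual of axiom T; it is valid on a frame exactly when R is reflexive. R is not reflexive, so not valid.
(B) Dia Dia r -> Dia r is the dual of axiom 4, which corresponds to transitivity. R is not transitive — not valid.
(C) Dia Box r -> r is the dual of axiom B, which corresponds to symmetry. R is not symmetric — not valid.
(D) the dual of axiom 5: valid iff R is euclidean. R is not euclidean — not valid.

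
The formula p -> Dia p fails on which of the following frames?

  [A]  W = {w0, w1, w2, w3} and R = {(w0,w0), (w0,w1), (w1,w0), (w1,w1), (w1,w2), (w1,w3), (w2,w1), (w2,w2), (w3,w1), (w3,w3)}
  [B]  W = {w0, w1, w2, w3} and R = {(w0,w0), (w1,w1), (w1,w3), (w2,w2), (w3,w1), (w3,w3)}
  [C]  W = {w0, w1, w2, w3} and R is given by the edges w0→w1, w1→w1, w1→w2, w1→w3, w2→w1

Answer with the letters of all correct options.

C

The schema p -> Dia p is the dual of axiom T; it is valid on a frame iff R is reflexive.
(A) R is reflexive (each world relates to itself), so the schema is valid here.
(B) R is reflexive (each world relates to itself), so the schema is valid here.
(C) R is not reflexive (not w0 R w0), so the schema fails here.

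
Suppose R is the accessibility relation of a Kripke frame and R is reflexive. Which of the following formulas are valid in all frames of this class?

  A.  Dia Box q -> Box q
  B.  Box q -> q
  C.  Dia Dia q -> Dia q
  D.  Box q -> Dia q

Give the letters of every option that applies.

B, D

A reflexive relation is serial.
(A) Dia Box q -> Box q (the dual of axiom 5) characterises the euclidean frames. Such an R need not be euclidean — not valid.
(B) Box q -> q is axiom T; it is valid on a frame exactly when R is reflexive. Every such R is reflexive, so valid.
(C) the dual of axiom 4: valid iff R is transitive. Such an R need not be transitive — not valid.
(D) Box q -> Dia q is axiom D, which corresponds to seriality. Every such R is serial — valid.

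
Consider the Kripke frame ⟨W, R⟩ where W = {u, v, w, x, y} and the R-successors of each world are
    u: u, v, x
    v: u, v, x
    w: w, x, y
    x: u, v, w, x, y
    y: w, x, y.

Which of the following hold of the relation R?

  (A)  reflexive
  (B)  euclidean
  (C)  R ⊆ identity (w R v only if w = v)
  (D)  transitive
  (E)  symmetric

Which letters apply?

(A) reflexive: each world relates to itself.
(B) not euclidean: x R u and x R w but not u R w.
(C) not ⊆ identity: u R v with u ≠ v.
(D) not transitive: u R x and x R w but not u R w.
(E) symmetric: every R-edge is matched by its reverse.

A, E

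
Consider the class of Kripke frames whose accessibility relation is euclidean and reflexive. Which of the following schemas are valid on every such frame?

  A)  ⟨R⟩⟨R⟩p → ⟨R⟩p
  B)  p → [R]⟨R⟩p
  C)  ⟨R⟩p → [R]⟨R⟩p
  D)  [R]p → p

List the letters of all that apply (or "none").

A, B, C, D

A reflexive euclidean relation is also symmetric (from wRw and wRv the euclidean condition gives vRw) and hence transitive; it is an equivalence relation.
(A) ⟨R⟩⟨R⟩p → ⟨R⟩p (the dual of axiom 4) characterises the transitive frames. Every such R is transitive — valid.
(B) axiom B: valid iff R is symmetric. Every such R is symmetric — valid.
(C) ⟨R⟩p → [R]⟨R⟩p (axiom 5) characterises the euclidean frames. Every such R is euclidean — valid.
(D) [R]p → p is axiom T; it is valid on a frame exactly when R is reflexive. Every such R is reflexive, so valid.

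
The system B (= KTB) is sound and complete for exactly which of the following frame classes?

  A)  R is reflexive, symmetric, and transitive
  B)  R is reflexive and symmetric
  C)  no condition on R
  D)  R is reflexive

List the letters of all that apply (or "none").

(A) this class determines S5, not B (= KTB).
(B) B (= KTB) is sound and complete for exactly this class.
(C) this class determines K, not B (= KTB).
(D) this class determines T (= KT), not B (= KTB).

B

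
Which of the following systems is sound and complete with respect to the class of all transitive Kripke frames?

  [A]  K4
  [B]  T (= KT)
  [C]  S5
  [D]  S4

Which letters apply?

(A) K4 is determined by exactly this class.
(B) T (= KT) is determined by the class of reflexive frames.
(C) S5 is determined by the class of reflexive, symmetric, and transitive frames.
(D) S4 is determined by the class of reflexive and transitive frames.

A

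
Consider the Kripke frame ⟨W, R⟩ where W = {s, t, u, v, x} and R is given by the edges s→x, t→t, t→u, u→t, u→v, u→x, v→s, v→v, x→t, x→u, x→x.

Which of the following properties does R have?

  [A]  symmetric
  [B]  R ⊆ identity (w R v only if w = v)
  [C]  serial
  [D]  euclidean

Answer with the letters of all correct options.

C

(A) not symmetric: s R x but not x R s.
(B) not ⊆ identity: s R x with s ≠ x.
(C) serial: every world has an R-successor.
(D) not euclidean: u R t and u R v but not t R v.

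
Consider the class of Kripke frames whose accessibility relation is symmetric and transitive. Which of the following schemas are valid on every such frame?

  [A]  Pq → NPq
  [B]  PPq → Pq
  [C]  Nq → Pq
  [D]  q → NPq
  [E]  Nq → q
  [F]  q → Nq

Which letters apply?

A, B, D

A symmetric transitive relation is euclidean (uRv and uRw give vRu by symmetry, then vRw by transitivity).
(A) Pq → NPq is axiom 5, which corresponds to the euclidean property. Every such R is euclidean — valid.
(B) PPq → Pq is the dual of axiom 4; it is valid on a frame exactly when R is transitive. Every such R is transitive, so valid.
(C) axiom D: valid iff R is serial. Such an R need not be serial — not valid.
(D) q → NPq is axiom B, which corresponds to symmetry. Every such R is symmetric — valid.
(E) Nq → q (axiom T) characterises the reflexive frames. Such an R need not be reflexive — not valid.
(F) q → Nq (equivalent to ◇p→p) corresponds to R being a subset of the identity. Such an R need not be a subset of the identity, so not valid.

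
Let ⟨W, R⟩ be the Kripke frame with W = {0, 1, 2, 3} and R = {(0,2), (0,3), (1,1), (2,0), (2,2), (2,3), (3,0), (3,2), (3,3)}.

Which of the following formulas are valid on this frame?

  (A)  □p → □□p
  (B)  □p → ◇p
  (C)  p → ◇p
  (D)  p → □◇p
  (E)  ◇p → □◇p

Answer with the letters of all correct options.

R is not reflexive: not 0 R 0.
R is symmetric: every R-edge is matched by its reverse.
R is not transitive: 0 R 2 and 2 R 0 but not 0 R 0.
R is not euclidean: 2 R 0 and 2 R 0 but not 0 R 0.
R is serial: every world has an R-successor.
(A) □p → □□p (axiom 4) characterises the transitive frames. R is not transitive — not valid.
(B) □p → ◇p is axiom D, which corresponds to seriality. R is serial — valid.
(C) p → ◇p is the dual of axiom T; it is valid on a frame exactly when R is reflexive. R is not reflexive, so not valid.
(D) p → □◇p is axiom B, which corresponds to symmetry. R is symmetric — valid.
(E) axiom 5: valid iff R is euclidean. R is not euclidean — not valid.

B, D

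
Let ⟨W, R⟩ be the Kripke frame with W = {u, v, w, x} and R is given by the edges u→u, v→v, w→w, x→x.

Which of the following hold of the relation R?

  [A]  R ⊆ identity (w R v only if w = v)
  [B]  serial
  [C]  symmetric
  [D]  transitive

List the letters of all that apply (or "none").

(A) ⊆ identity: every R-edge is a self-loop.
(B) serial: every world has an R-successor.
(C) symmetric: every R-edge is matched by its reverse.
(D) transitive: R is closed under composition.

A, B, C, D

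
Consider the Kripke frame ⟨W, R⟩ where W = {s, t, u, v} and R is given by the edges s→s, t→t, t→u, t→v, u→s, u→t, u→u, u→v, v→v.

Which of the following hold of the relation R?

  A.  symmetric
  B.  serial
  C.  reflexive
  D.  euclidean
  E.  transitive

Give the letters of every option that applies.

(A) not symmetric: t R v but not v R t.
(B) serial: every world has an R-successor.
(C) reflexive: each world relates to itself.
(D) not euclidean: t R v and t R t but not v R t.
(E) not transitive: t R u and u R s but not t R s.

B, C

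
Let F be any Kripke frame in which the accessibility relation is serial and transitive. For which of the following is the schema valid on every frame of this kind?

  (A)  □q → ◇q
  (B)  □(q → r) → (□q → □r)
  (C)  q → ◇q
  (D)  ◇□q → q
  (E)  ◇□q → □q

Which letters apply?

A, B

(A) □q → ◇q (axiom D) characterises the serial frames. Every such R is serial — valid.
(B) this is just K, valid on every normal frame.
(C) q → ◇q (the dual of axiom T) characterises the reflexive frames. Such an R need not be reflexive — not valid.
(D) the dual of axiom B: valid iff R is symmetric. Such an R need not be symmetric — not valid.
(E) ◇□q → □q is the dual of axiom 5; it is valid on a frame exactly when R is euclidean. Such an R need not be euclidean, so not valid.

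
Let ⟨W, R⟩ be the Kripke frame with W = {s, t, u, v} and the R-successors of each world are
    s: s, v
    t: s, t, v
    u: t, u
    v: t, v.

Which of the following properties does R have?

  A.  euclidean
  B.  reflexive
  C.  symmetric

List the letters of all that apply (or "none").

B

(A) not euclidean: s R v and s R s but not v R s.
(B) reflexive: each world relates to itself.
(C) not symmetric: s R v but not v R s.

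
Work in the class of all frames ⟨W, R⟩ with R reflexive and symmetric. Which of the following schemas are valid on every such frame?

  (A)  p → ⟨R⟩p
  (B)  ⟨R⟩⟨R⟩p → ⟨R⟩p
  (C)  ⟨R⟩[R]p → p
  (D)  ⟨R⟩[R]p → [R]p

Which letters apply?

Reflexive relations are serial.
(A) p → ⟨R⟩p is the dual of axiom T, which corresponds to reflexivity. Every such R is reflexive — valid.
(B) the dual of axiom 4: valid iff R is transitive. Such an R need not be transitive — not valid.
(C) ⟨R⟩[R]p → p is the dual of axiom B; it is valid on a frame exactly when R is symmetric. Every such R is symmetric, so valid.
(D) ⟨R⟩[R]p → [R]p (the dual of axiom 5) characterises the euclidean frames. Such an R need not be euclidean — not valid.

A, C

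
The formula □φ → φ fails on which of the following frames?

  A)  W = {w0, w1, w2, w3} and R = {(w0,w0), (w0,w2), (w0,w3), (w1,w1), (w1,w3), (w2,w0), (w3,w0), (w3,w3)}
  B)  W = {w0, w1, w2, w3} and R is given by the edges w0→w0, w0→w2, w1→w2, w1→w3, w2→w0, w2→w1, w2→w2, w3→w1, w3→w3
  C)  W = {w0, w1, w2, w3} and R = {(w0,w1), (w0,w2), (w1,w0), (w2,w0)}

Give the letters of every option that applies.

A, B, C

The schema □φ → φ is axiom T; it is valid on a frame iff R is reflexive.
(A) R is not reflexive (not w2 R w2), so the schema fails here.
(B) R is not reflexive (not w1 R w1), so the schema fails here.
(C) R is not reflexive (not w0 R w0), so the schema fails here.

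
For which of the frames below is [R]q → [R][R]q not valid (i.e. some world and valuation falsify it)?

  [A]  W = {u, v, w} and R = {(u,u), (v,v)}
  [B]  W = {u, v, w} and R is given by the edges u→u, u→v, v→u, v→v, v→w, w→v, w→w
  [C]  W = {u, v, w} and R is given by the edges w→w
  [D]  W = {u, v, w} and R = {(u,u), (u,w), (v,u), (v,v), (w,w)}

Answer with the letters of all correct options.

The schema [R]q → [R][R]q is axiom 4; it is valid on a frame iff R is transitive.
(A) R is transitive (R is closed under composition), so the schema is valid here.
(B) R is not transitive (u R v and v R w but not u R w), so the schema fails here.
(C) R is transitive (R is closed under composition), so the schema is valid here.
(D) R is not transitive (v R u and u R w but not v R w), so the schema fails here.

B, D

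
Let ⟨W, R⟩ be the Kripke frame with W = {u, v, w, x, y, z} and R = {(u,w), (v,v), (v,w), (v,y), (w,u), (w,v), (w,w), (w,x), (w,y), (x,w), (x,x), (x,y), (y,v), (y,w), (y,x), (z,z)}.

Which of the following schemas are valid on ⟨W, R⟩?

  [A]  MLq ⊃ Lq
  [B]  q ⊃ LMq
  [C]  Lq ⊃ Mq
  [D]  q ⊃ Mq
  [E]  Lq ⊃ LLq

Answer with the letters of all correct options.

R is not reflexive: not u R u.
R is symmetric: every R-edge is matched by its reverse.
R is not transitive: u R w and w R u but not u R u.
R is not euclidean: w R u and w R v but not u R v.
R is serial: every world has an R-successor.
(A) MLq ⊃ Lq (the dual of axiom 5) characterises the euclidean frames. R is not euclidean — not valid.
(B) axiom B: valid iff R is symmetric. R is symmetric — valid.
(C) Lq ⊃ Mq (axiom D) characterises the serial frames. R is serial — valid.
(D) q ⊃ Mq is the dual of axiom T; it is valid on a frame exactly when R is reflexive. R is not reflexive, so not valid.
(E) Lq ⊃ LLq is axiom 4; it is valid on a frame exactly when R is transitive. R is not transitive, so not valid.

B, C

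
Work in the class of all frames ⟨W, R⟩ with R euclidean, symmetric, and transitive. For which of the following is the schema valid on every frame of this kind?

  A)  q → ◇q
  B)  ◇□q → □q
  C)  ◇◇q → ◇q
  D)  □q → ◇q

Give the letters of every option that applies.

B, C

(A) q → ◇q is the dual of axiom T; it is valid on a frame exactly when R is reflexive. Such an R need not be reflexive, so not valid.
(B) ◇□q → □q (the dual of axiom 5) characterises the euclidean frames. Every such R is euclidean — valid.
(C) ◇◇q → ◇q is the dual of axiom 4, which corresponds to transitivity. Every such R is transitive — valid.
(D) □q → ◇q (axiom D) characterises the serial frames. Such an R need not be serial — not valid.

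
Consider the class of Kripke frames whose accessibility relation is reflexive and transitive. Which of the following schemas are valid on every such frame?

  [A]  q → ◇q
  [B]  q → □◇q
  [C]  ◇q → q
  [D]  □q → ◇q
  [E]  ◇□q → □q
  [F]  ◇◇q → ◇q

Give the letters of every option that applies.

Reflexive relations are serial.
(A) q → ◇q is the dual of axiom T, which corresponds to reflexivity. Every such R is reflexive — valid.
(B) q → □◇q is axiom B, which corresponds to symmetry. Such an R need not be symmetric — not valid.
(C) ◇q → q (the converse of T) corresponds to R being a subset of the identity. Such an R need not be a subset of the identity, so not valid.
(D) axiom D: valid iff R is serial. Every such R is serial — valid.
(E) ◇□q → □q is the dual of axiom 5; it is valid on a frame exactly when R is euclidean. Such an R need not be euclidean, so not valid.
(F) ◇◇q → ◇q (the dual of axiom 4) characterises the transitive frames. Every such R is transitive — valid.

A, D, F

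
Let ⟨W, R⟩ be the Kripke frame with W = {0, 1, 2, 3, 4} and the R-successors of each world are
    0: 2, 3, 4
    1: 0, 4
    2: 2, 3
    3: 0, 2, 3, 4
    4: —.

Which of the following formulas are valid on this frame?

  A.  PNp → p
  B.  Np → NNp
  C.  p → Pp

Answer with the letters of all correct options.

R is not reflexive: not 0 R 0.
R is not symmetric: 0 R 2 but not 2 R 0.
R is not transitive: 0 R 3 and 3 R 0 but not 0 R 0.
(A) PNp → p (the dual of axiom B) characterises the symmetric frames. R is not symmetric — not valid.
(B) Np → NNp is axiom 4, which corresponds to transitivity. R is not transitive — not valid.
(C) p → Pp (the dual of axiom T) characterises the reflexive frames. R is not reflexive — not valid.

none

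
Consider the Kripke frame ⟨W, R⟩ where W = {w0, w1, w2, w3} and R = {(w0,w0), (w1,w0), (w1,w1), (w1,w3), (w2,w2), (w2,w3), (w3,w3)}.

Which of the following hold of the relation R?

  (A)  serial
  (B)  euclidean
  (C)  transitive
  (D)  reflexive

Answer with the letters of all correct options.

A, C, D

(A) serial: every world has an R-successor.
(B) not euclidean: w1 R w0 and w1 R w1 but not w0 R w1.
(C) transitive: R is closed under composition.
(D) reflexive: each world relates to itself.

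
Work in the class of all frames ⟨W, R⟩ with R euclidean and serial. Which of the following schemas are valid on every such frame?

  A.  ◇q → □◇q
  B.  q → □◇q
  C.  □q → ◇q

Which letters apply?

A, C

(A) axiom 5: valid iff R is euclidean. Every such R is euclidean — valid.
(B) q → □◇q is axiom B, which corresponds to symmetry. Such an R need not be symmetric — not valid.
(C) □q → ◇q is axiom D, which corresponds to seriality. Every such R is serial — valid.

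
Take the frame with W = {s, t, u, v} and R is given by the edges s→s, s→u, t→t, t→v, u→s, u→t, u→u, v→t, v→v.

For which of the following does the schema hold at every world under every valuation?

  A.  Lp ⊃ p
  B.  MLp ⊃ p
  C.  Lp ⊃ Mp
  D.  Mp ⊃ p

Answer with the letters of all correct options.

R is reflexive: each world relates to itself.
R is not symmetric: u R t but not t R u.
R is serial: every world has an R-successor.
R is not a subset of the identity: s R u with s ≠ u.
(A) Lp ⊃ p (axiom T) characterises the reflexive frames. R is reflexive — valid.
(B) MLp ⊃ p (the dual of axiom B) characterises the symmetric frames. R is not symmetric — not valid.
(C) Lp ⊃ Mp is axiom D; it is valid on a frame exactly when R is serial. R is serial, so valid.
(D) Mp ⊃ p is valid only on frames where every R-edge is a self-loop. Here R ⊄ identity — not valid.

A, C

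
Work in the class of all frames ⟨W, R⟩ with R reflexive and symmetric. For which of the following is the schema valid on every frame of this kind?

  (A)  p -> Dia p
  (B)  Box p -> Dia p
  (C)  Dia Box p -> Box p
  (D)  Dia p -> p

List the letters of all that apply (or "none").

Reflexive relations are serial.
(A) p -> Dia p is the dual of axiom T, which corresponds to reflexivity. Every such R is reflexive — valid.
(B) Box p -> Dia p is axiom D; it is valid on a frame exactly when R is serial. Every such R is serial, so valid.
(C) Dia Box p -> Box p is the dual of axiom 5; it is valid on a frame exactly when R is euclidean. Such an R need not be euclidean, so not valid.
(D) Dia p -> p is the converse of T; it holds exactly when R ⊆ identity. Such an R need not be a subset of the identity — not valid.

A, B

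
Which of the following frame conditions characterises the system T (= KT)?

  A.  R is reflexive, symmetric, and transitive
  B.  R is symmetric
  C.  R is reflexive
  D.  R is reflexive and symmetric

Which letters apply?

(A) this class determines S5, not T (= KT).
(B) this class determines KB, not T (= KT).
(C) T (= KT) is sound and complete for exactly this class.
(D) this class determines B (= KTB), not T (= KT).

C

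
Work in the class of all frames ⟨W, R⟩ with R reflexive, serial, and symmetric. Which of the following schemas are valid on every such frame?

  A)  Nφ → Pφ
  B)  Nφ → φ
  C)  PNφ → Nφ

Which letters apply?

A, B

(A) Nφ → Pφ is axiom D; it is valid on a frame exactly when R is serial. Every such R is serial, so valid.
(B) Nφ → φ (axiom T) characterises the reflexive frames. Every such R is reflexive — valid.
(C) the dual of axiom 5: valid iff R is euclidean. Such an R need not be euclidean — not valid.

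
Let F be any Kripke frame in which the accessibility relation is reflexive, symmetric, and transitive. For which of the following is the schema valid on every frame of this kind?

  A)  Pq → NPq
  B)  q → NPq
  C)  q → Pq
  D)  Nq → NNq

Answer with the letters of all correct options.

A, B, C, D

A relation that is reflexive, symmetric, and transitive is also euclidean and serial.
(A) Pq → NPq is axiom 5, which corresponds to the euclidean property. Every such R is euclidean — valid.
(B) q → NPq is axiom B; it is valid on a frame exactly when R is symmetric. Every such R is symmetric, so valid.
(C) q → Pq (the dual of axiom T) characterises the reflexive frames. Every such R is reflexive — valid.
(D) Nq → NNq (axiom 4) characterises the transitive frames. Every such R is transitive — valid.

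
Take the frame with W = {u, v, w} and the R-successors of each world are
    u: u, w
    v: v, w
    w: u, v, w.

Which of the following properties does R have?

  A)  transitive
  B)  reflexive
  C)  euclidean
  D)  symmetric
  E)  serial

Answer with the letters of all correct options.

(A) not transitive: u R w and w R v but not u R v.
(B) reflexive: each world relates to itself.
(C) not euclidean: w R u and w R v but not u R v.
(D) symmetric: every R-edge is matched by its reverse.
(E) serial: every world has an R-successor.

B, D, E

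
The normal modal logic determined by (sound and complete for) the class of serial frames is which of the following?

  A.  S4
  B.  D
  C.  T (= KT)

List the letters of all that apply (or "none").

(A) S4 is determined by the class of reflexive and transitive frames.
(B) D is determined by exactly this class.
(C) T (= KT) is determined by the class of reflexive frames.

B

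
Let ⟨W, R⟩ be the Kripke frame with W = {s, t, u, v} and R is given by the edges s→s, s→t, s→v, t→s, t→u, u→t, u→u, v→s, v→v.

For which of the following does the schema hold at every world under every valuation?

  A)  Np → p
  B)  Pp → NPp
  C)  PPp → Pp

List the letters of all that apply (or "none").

none

R is not reflexive: not t R t.
R is not transitive: s R t and t R u but not s R u.
R is not euclidean: s R t and s R v but not t R v.
(A) Np → p (axiom T) characterises the reflexive frames. R is not reflexive — not valid.
(B) Pp → NPp is axiom 5; it is valid on a frame exactly when R is euclidean. R is not euclidean, so not valid.
(C) the dual of axiom 4: valid iff R is transitive. R is not transitive — not valid.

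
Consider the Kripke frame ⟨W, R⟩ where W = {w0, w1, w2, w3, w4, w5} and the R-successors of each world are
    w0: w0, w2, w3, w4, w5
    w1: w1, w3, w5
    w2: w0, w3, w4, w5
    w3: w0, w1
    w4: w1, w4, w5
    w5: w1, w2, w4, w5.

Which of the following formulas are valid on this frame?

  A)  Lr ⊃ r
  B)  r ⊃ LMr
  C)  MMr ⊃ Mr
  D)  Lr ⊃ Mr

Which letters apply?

D

R is not reflexive: not w2 R w2.
R is not symmetric: w0 R w4 but not w4 R w0.
R is not transitive: w0 R w3 and w3 R w1 but not w0 R w1.
R is serial: every world has an R-successor.
(A) axiom T: valid iff R is reflexive. R is not reflexive — not valid.
(B) r ⊃ LMr (axiom B) characterises the symmetric frames. R is not symmetric — not valid.
(C) MMr ⊃ Mr is the dual of axiom 4; it is valid on a frame exactly when R is transitive. R is not transitive, so not valid.
(D) axiom D: valid iff R is serial. R is serial — valid.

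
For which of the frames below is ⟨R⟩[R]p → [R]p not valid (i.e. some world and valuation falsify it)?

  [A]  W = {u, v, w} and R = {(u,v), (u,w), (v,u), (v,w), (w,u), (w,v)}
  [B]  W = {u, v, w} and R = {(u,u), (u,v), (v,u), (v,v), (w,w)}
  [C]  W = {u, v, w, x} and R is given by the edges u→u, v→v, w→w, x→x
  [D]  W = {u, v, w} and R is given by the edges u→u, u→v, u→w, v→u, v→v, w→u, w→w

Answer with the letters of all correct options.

A, D

The schema ⟨R⟩[R]p → [R]p is the dual of axiom 5; it is valid on a frame iff R is euclidean.
(A) R is not euclidean (u R v and u R v but not v R v), so the schema fails here.
(B) R is euclidean (any two R-successors of the same world are R-related), so the schema is valid here.
(C) R is euclidean (any two R-successors of the same world are R-related), so the schema is valid here.
(D) R is not euclidean (u R v and u R w but not v R w), so the schema fails here.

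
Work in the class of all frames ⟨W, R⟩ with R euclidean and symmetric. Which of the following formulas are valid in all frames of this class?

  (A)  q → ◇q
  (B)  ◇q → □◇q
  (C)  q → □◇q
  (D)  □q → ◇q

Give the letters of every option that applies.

A symmetric euclidean relation is transitive (uRv and vRw give vRu by symmetry, then uRw by the euclidean condition, applied at v).
(A) q → ◇q is the dual of axiom T; it is valid on a frame exactly when R is reflexive. Such an R need not be reflexive, so not valid.
(B) ◇q → □◇q is axiom 5, which corresponds to the euclidean property. Every such R is euclidean — valid.
(C) axiom B: valid iff R is symmetric. Every such R is symmetric — valid.
(D) axiom D: valid iff R is serial. Such an R need not be serial — not valid.

B, C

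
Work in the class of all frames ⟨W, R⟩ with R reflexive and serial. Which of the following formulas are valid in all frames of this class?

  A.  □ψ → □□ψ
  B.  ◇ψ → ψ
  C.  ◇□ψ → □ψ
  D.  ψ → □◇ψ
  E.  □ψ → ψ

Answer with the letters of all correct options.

(A) □ψ → □□ψ is axiom 4; it is valid on a frame exactly when R is transitive. Such an R need not be transitive, so not valid.
(B) ◇ψ → ψ is the converse of T; it holds exactly when R ⊆ identity. Such an R need not be a subset of the identity — not valid.
(C) ◇□ψ → □ψ is the dual of axiom 5, which corresponds to the euclidean property. Such an R need not be euclidean — not valid.
(D) ψ → □◇ψ is axiom B; it is valid on a frame exactly when R is symmetric. Such an R need not be symmetric, so not valid.
(E) □ψ → ψ (axiom T) characterises the reflexive frames. Every such R is reflexive — valid.

E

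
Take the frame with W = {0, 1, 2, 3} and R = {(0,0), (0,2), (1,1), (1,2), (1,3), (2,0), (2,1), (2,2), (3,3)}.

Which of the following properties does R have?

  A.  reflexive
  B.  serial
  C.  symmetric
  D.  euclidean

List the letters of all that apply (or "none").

(A) reflexive: each world relates to itself.
(B) serial: every world has an R-successor.
(C) not symmetric: 1 R 3 but not 3 R 1.
(D) not euclidean: 1 R 2 and 1 R 3 but not 2 R 3.

A, B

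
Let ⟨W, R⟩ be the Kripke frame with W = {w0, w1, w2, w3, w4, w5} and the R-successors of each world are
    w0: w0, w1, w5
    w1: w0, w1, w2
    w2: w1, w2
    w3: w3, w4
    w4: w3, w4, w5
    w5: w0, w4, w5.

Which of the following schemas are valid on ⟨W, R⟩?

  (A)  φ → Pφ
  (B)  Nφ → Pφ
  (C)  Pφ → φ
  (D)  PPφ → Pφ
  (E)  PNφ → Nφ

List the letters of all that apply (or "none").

R is reflexive: each world relates to itself.
R is not transitive: w0 R w1 and w1 R w2 but not w0 R w2.
R is not euclidean: w0 R w1 and w0 R w5 but not w1 R w5.
R is serial: every world has an R-successor.
R is not a subset of the identity: w0 R w1 with w0 ≠ w1.
(A) φ → Pφ is the dual of axiom T; it is valid on a frame exactly when R is reflexive. R is reflexive, so valid.
(B) Nφ → Pφ (axiom D) characterises the serial frames. R is serial — valid.
(C) Pφ → φ is valid only on frames where every R-edge is a self-loop. Here R ⊄ identity — not valid.
(D) PPφ → Pφ is the dual of axiom 4; it is valid on a frame exactly when R is transitive. R is not transitive, so not valid.
(E) PNφ → Nφ is the dual of axiom 5; it is valid on a frame exactly when R is euclidean. R is not euclidean, so not valid.

A, B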